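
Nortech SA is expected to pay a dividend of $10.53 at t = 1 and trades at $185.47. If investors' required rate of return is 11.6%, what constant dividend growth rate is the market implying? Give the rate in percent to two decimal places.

From P₀ = D₁/(r − g), the implied growth is g = r − D₁/P₀.
g = 0.116 − 10.53/185.47 = 0.116 − 0.05677 = 0.05923

5.92%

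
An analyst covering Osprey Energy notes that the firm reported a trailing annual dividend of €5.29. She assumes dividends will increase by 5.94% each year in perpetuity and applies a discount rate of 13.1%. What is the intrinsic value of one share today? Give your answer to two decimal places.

€78.27

Gordon growth model: P₀ = D₁/(r − g). D₁ = 5.29 × (1 + 0.0594) = 5.6042.
P₀ = 5.6042 / (0.131 − 0.0594) = 5.6042 / 0.0716 = 78.2713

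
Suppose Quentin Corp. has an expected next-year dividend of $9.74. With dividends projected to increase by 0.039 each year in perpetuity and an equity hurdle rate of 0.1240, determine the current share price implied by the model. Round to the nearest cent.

$114.59

Gordon growth model: P₀ = D₁/(r − g), with D₁ = 9.74 given directly.
P₀ = 9.7400 / (0.124 − 0.039) = 9.7400 / 0.085 = 114.5882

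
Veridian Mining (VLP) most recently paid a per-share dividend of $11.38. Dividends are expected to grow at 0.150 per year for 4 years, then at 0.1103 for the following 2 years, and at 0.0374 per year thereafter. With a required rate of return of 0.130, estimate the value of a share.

$203.38

Three-stage DDM. Project D₁…D_6; terminal Gordon value at t=6 with g = 0.0374; discount at r = 0.13.
D_1 = 13.0870
D_2 = 15.0500
D_3 = 17.3076
D_4 = 19.9037
D_5 = 22.0991
D_6 = 24.5366
TV_6 = 25.4543/(0.13−0.0374) = 274.8841
P₀ = Σ Dₜ/(1+r)ᵗ + TV_6/(1+r)^6 = 203.3819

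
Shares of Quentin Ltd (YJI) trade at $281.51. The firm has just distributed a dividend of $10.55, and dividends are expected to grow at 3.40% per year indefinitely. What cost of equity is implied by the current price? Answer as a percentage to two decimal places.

Rearranging the constant-growth DDM: r = D₁/P₀ + g.
D₁ = 10.55 × (1 + 0.034) = 10.9087.
r = 10.9087 / 281.51 + 0.034 = 0.03875 + 0.034 = 0.07275

7.28%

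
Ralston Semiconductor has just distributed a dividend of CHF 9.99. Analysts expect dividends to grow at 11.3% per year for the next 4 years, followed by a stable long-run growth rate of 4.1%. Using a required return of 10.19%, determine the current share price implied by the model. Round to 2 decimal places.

Two-stage DDM. Project D₁…D_4 at 0.113, terminal growth 0.041, discount at r = 0.1019.
D_1 = 11.1189
D_2 = 12.3753
D_3 = 13.7737
D_4 = 15.3301
Terminal value at t=4: TV = D_5/(r−g) = 15.9587/(0.1019−0.041) = 262.0472
P₀ = 11.1189/(1+0.1019)^1 + 12.3753/(1+0.1019)^2 + 13.7737/(1+0.1019)^3 + 15.3301/(1+0.1019)^4 + 262.0472/(1+0.1019)^4 = 218.7270

CHF 218.73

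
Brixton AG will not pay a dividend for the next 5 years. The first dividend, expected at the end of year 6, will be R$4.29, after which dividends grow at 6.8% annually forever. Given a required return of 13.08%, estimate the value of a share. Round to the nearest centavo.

Deferred-dividend DDM. At t=5 the remaining stream is a growing perpetuity with first payment D_6 = 4.29.
V_5 = D_6/(r−g) = 4.29/(0.1308−0.068) = 68.3121
P₀ = V_5/(1+r)^5 = 68.3121/(1+0.1308)^5 = 36.9461

R$36.95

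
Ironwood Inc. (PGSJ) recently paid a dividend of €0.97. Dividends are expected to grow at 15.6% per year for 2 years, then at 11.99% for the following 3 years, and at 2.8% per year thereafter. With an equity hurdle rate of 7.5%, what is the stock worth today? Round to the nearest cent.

€33.56

Three-stage DDM. Project D₁…D_5; terminal Gordon value at t=5 with g = 0.028; discount at r = 0.075.
D_1 = 1.1213
D_2 = 1.2962
D_3 = 1.4517
D_4 = 1.6257
D_5 = 1.8206
TV_5 = 1.8716/(0.075−0.028) = 39.8218
P₀ = Σ Dₜ/(1+r)ᵗ + TV_5/(1+r)^5 = 33.5570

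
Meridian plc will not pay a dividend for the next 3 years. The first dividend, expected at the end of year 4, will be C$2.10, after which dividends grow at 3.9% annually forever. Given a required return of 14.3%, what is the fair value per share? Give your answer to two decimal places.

C$13.52

Deferred-dividend DDM. At t=3 the remaining stream is a growing perpetuity with first payment D_4 = 2.10.
V_3 = D_4/(r−g) = 2.10/(0.143−0.039) = 20.1923
P₀ = V_3/(1+r)^3 = 20.1923/(1+0.143)^3 = 13.5222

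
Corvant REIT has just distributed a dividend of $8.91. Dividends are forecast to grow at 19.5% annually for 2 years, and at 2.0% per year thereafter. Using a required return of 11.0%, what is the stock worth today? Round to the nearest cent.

Two-stage DDM. Project D₁…D_2 at 0.195, terminal growth 0.02, discount at r = 0.11.
D_1 = 10.6475
D_2 = 12.7237
Terminal value at t=2: TV = D_3/(r−g) = 12.9782/(0.11−0.02) = 144.2020
P₀ = 10.6475/(1+0.11)^1 + 12.7237/(1+0.11)^2 + 144.2020/(1+0.11)^2 = 136.9567

$136.96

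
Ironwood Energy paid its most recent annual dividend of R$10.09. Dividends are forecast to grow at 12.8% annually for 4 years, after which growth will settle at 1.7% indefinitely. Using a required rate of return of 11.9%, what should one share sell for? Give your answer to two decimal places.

R$145.06

Two-stage DDM. Project D₁…D_4 at 0.128, terminal growth 0.017, discount at r = 0.119.
D_1 = 11.3815
D_2 = 12.8384
D_3 = 14.4817
D_4 = 16.3353
Terminal value at t=4: TV = D_5/(r−g) = 16.6130/(0.119−0.017) = 162.8727
P₀ = 11.3815/(1+0.119)^1 + 12.8384/(1+0.119)^2 + 14.4817/(1+0.119)^3 + 16.3353/(1+0.119)^4 + 162.8727/(1+0.119)^4 = 145.0571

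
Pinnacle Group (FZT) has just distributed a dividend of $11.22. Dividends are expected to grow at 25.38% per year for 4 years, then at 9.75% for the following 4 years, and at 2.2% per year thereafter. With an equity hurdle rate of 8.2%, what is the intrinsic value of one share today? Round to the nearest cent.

$514.37

Three-stage DDM. Project D₁…D_8; terminal Gordon value at t=8 with g = 0.022; discount at r = 0.082.
D_1 = 14.0676
D_2 = 17.6380
D_3 = 22.1145
D_4 = 27.7272
D_5 = 30.4306
D_6 = 33.3976
D_7 = 36.6538
D_8 = 40.2276
TV_8 = 41.1126/(0.082−0.022) = 685.2100
P₀ = Σ Dₜ/(1+r)ᵗ + TV_8/(1+r)^8 = 514.3742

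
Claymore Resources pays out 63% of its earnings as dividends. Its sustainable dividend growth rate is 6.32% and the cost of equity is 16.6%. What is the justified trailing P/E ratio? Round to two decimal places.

6.52

Justified trailing P/E = b(1+g)/(r−g) = 0.63×(1+0.0632)/(0.166−0.0632) = 6.5157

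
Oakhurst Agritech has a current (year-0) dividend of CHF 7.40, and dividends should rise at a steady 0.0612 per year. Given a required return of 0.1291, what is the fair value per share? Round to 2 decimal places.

CHF 115.65

Gordon growth model: P₀ = D₁/(r − g). D₁ = 7.40 × (1 + 0.0612) = 7.8529.
P₀ = 7.8529 / (0.1291 − 0.0612) = 7.8529 / 0.0679 = 115.6536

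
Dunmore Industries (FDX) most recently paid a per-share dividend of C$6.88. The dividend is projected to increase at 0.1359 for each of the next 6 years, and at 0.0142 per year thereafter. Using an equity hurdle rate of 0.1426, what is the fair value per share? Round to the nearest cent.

Two-stage DDM. Project D₁…D_6 at 0.1359, terminal growth 0.0142, discount at r = 0.1426.
D_1 = 7.8150
D_2 = 8.8770
D_3 = 10.0834
D_4 = 11.4538
D_5 = 13.0103
D_6 = 14.7785
Terminal value at t=6: TV = D_7/(r−g) = 14.9883/(0.1426−0.0142) = 116.7314
P₀ = 7.8150/(1+0.1426)^1 + 8.8770/(1+0.1426)^2 + 10.0834/(1+0.1426)^3 + 11.4538/(1+0.1426)^4 + 13.0103/(1+0.1426)^5 + 14.7785/(1+0.1426)^6 + 116.7314/(1+0.1426)^6 = 92.9003

C$92.90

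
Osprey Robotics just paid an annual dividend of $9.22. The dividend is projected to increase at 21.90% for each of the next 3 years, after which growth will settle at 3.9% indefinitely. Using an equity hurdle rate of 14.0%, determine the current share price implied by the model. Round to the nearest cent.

Two-stage DDM. Project D₁…D_3 at 0.219, terminal growth 0.039, discount at r = 0.14.
D_1 = 11.2392
D_2 = 13.7006
D_3 = 16.7010
Terminal value at t=3: TV = D_4/(r−g) = 17.3523/(0.14−0.039) = 171.8052
P₀ = 11.2392/(1+0.14)^1 + 13.7006/(1+0.14)^2 + 16.7010/(1+0.14)^3 + 171.8052/(1+0.14)^3 = 147.6373

$147.64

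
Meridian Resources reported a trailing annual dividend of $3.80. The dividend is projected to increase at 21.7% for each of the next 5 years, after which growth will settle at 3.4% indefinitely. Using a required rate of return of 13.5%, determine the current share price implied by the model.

$78.68

Two-stage DDM. Project D₁…D_5 at 0.217, terminal growth 0.034, discount at r = 0.135.
D_1 = 4.6246
D_2 = 5.6281
D_3 = 6.8494
D_4 = 8.3358
D_5 = 10.1446
Terminal value at t=5: TV = D_6/(r−g) = 10.4896/(0.135−0.034) = 103.8570
P₀ = 4.6246/(1+0.135)^1 + 5.6281/(1+0.135)^2 + 6.8494/(1+0.135)^3 + 8.3358/(1+0.135)^4 + 10.1446/(1+0.135)^5 + 103.8570/(1+0.135)^5 = 78.6756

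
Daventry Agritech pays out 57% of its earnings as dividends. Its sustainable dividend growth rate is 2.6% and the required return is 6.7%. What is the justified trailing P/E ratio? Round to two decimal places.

14.26

Justified trailing P/E = b(1+g)/(r−g) = 0.57×(1+0.026)/(0.067−0.026) = 14.2639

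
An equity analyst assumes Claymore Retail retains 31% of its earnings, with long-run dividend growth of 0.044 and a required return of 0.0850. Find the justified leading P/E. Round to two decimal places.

16.83

Payout ratio b = 1 − 0.31 = 0.69.
Justified leading P/E = b/(r−g) = 0.69/(0.085−0.044) = 16.8293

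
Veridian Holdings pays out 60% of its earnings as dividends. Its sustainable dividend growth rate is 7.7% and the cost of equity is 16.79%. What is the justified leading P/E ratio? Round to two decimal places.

Justified leading P/E = b/(r−g) = 0.60/(0.1679−0.077) = 6.6007

6.60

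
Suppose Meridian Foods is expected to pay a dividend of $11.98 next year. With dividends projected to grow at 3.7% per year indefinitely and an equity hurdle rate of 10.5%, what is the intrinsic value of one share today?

Gordon growth model: P₀ = D₁/(r − g), with D₁ = 11.98 given directly.
P₀ = 11.9800 / (0.105 − 0.037) = 11.9800 / 0.068 = 176.1765

$176.18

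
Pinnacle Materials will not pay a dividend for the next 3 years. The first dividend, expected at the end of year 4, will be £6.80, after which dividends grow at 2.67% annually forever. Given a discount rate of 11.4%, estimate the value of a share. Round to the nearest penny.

Deferred-dividend DDM. At t=3 the remaining stream is a growing perpetuity with first payment D_4 = 6.80.
V_3 = D_4/(r−g) = 6.80/(0.114−0.0267) = 77.8923
P₀ = V_3/(1+r)^3 = 77.8923/(1+0.114)^3 = 56.3429

£56.34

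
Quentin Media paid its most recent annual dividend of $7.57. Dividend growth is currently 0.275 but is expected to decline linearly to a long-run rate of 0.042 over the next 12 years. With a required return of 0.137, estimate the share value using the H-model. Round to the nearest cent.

H-model: P₀ = D₀[(1+g_L) + H(g_S−g_L)]/(r−g_L), with H = 12/2 = 6.
P₀ = 7.57 × [(1+0.042) + 6×(0.275−0.042)] / (0.137−0.042)
   = 7.57 × 2.4400 / 0.095 = 194.4295

$194.43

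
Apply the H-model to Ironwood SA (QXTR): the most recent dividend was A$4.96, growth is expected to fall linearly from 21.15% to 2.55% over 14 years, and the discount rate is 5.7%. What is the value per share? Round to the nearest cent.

A$366.49

H-model: P₀ = D₀[(1+g_L) + H(g_S−g_L)]/(r−g_L), with H = 14/2 = 7.
P₀ = 4.96 × [(1+0.0255) + 7×(0.2115−0.0255)] / (0.057−0.0255)
   = 4.96 × 2.3275 / 0.0315 = 366.4889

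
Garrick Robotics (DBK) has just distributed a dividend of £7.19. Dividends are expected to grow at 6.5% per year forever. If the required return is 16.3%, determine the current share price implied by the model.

Gordon growth model: P₀ = D₁/(r − g). D₁ = 7.19 × (1 + 0.065) = 7.6574.
P₀ = 7.6574 / (0.163 − 0.065) = 7.6574 / 0.098 = 78.1362

£78.14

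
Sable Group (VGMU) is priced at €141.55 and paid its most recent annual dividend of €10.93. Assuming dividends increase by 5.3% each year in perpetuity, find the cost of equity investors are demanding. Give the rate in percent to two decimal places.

Rearranging the constant-growth DDM: r = D₁/P₀ + g.
D₁ = 10.93 × (1 + 0.053) = 11.5093.
r = 11.5093 / 141.55 + 0.053 = 0.08131 + 0.053 = 0.13431

13.43%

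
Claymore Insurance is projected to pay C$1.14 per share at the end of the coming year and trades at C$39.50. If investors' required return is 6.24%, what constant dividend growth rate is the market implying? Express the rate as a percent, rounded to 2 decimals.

From P₀ = D₁/(r − g), the implied growth is g = r − D₁/P₀.
g = 0.0624 − 1.14/39.50 = 0.0624 − 0.02886 = 0.03354

3.35%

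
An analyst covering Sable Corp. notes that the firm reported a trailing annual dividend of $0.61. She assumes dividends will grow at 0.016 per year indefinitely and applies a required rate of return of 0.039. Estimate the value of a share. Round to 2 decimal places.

Gordon growth model: P₀ = D₁/(r − g). D₁ = 0.61 × (1 + 0.016) = 0.6198.
P₀ = 0.6198 / (0.039 − 0.016) = 0.6198 / 0.023 = 26.9461

$26.95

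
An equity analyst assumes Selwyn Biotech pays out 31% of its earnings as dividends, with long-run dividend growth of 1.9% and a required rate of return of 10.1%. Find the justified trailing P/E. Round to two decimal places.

3.85

Justified trailing P/E = b(1+g)/(r−g) = 0.31×(1+0.019)/(0.101−0.019) = 3.8523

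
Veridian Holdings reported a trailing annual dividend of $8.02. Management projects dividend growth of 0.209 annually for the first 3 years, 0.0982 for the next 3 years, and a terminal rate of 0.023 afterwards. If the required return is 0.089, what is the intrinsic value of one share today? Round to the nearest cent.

$237.69

Three-stage DDM. Project D₁…D_6; terminal Gordon value at t=6 with g = 0.023; discount at r = 0.089.
D_1 = 9.6962
D_2 = 11.7227
D_3 = 14.1727
D_4 = 15.5645
D_5 = 17.0929
D_6 = 18.7714
TV_6 = 19.2032/(0.089−0.023) = 290.9573
P₀ = Σ Dₜ/(1+r)ᵗ + TV_6/(1+r)^6 = 237.6909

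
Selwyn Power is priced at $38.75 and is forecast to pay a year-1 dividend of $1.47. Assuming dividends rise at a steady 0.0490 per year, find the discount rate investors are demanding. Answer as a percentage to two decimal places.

8.69%

Rearranging the constant-growth DDM: r = D₁/P₀ + g.
r = 1.4700 / 38.75 + 0.049 = 0.03794 + 0.049 = 0.08694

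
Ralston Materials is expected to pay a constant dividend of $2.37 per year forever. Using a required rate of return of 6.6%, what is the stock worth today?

$35.91

Zero-growth DDM (perpetuity): P₀ = D/r = 2.37 / 0.066 = 35.9091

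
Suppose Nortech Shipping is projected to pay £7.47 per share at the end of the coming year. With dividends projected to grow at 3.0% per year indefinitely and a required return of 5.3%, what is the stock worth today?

£324.78

Gordon growth model: P₀ = D₁/(r − g), with D₁ = 7.47 given directly.
P₀ = 7.4700 / (0.053 − 0.03) = 7.4700 / 0.023 = 324.7826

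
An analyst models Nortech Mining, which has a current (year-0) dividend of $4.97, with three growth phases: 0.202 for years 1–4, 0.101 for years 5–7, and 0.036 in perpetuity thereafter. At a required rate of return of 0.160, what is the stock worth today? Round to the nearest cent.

Three-stage DDM. Project D₁…D_7; terminal Gordon value at t=7 with g = 0.036; discount at r = 0.16.
D_1 = 5.9739
D_2 = 7.1807
D_3 = 8.6312
D_4 = 10.3747
D_5 = 11.4225
D_6 = 12.5762
D_7 = 13.8464
TV_7 = 14.3448/(0.16−0.036) = 115.6843
P₀ = Σ Dₜ/(1+r)ᵗ + TV_7/(1+r)^7 = 78.1778

$78.18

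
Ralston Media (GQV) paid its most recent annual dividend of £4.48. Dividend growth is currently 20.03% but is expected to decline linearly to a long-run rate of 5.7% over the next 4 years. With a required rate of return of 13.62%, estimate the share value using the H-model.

H-model: P₀ = D₀[(1+g_L) + H(g_S−g_L)]/(r−g_L), with H = 4/2 = 2.
P₀ = 4.48 × [(1+0.057) + 2×(0.2003−0.057)] / (0.1362−0.057)
   = 4.48 × 1.3436 / 0.0792 = 76.0016

£76.00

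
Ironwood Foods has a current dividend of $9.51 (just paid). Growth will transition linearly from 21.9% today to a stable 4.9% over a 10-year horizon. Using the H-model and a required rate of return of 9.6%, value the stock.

$384.24

H-model: P₀ = D₀[(1+g_L) + H(g_S−g_L)]/(r−g_L), with H = 10/2 = 5.
P₀ = 9.51 × [(1+0.049) + 5×(0.219−0.049)] / (0.096−0.049)
   = 9.51 × 1.8990 / 0.047 = 384.2445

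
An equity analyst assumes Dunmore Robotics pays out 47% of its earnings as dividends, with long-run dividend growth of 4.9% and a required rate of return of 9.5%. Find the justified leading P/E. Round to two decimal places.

10.22

Justified leading P/E = b/(r−g) = 0.47/(0.095−0.049) = 10.2174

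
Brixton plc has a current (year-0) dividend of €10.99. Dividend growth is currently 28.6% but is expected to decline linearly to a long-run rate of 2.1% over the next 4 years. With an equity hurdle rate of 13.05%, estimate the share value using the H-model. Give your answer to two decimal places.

H-model: P₀ = D₀[(1+g_L) + H(g_S−g_L)]/(r−g_L), with H = 4/2 = 2.
P₀ = 10.99 × [(1+0.021) + 2×(0.286−0.021)] / (0.1305−0.021)
   = 10.99 × 1.5510 / 0.1095 = 155.6666

€155.67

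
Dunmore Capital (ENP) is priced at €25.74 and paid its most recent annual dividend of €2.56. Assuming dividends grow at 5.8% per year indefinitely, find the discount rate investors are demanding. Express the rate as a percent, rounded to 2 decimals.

Rearranging the constant-growth DDM: r = D₁/P₀ + g.
D₁ = 2.56 × (1 + 0.058) = 2.7085.
r = 2.7085 / 25.74 + 0.058 = 0.10522 + 0.058 = 0.16322

16.32%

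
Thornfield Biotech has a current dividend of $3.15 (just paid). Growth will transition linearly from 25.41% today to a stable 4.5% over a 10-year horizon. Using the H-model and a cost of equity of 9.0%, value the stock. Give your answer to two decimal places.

H-model: P₀ = D₀[(1+g_L) + H(g_S−g_L)]/(r−g_L), with H = 10/2 = 5.
P₀ = 3.15 × [(1+0.045) + 5×(0.2541−0.045)] / (0.09−0.045)
   = 3.15 × 2.0905 / 0.045 = 146.3350

$146.34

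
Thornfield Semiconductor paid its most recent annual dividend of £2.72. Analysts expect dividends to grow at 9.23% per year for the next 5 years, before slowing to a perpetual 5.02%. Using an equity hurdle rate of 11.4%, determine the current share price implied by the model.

£53.40

Two-stage DDM. Project D₁…D_5 at 0.0923, terminal growth 0.0502, discount at r = 0.114.
D_1 = 2.9711
D_2 = 3.2453
D_3 = 3.5448
D_4 = 3.8720
D_5 = 4.2294
Terminal value at t=5: TV = D_6/(r−g) = 4.4417/(0.114−0.0502) = 69.6193
P₀ = 2.9711/(1+0.114)^1 + 3.2453/(1+0.114)^2 + 3.5448/(1+0.114)^3 + 3.8720/(1+0.114)^4 + 4.2294/(1+0.114)^5 + 69.6193/(1+0.114)^5 = 53.4048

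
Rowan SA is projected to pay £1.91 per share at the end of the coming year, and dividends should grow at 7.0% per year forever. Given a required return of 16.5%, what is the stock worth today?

Gordon growth model: P₀ = D₁/(r − g), with D₁ = 1.91 given directly.
P₀ = 1.9100 / (0.165 − 0.07) = 1.9100 / 0.095 = 20.1053

£20.11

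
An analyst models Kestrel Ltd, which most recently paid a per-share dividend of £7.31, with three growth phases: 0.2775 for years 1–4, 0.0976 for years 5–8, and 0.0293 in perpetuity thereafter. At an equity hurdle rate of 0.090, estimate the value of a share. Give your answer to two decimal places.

£340.79

Three-stage DDM. Project D₁…D_8; terminal Gordon value at t=8 with g = 0.0293; discount at r = 0.09.
D_1 = 9.3385
D_2 = 11.9300
D_3 = 15.2405
D_4 = 19.4698
D_5 = 21.3700
D_6 = 23.4557
D_7 = 25.7450
D_8 = 28.2577
TV_8 = 29.0857/(0.09−0.0293) = 479.1712
P₀ = Σ Dₜ/(1+r)ᵗ + TV_8/(1+r)^8 = 340.7899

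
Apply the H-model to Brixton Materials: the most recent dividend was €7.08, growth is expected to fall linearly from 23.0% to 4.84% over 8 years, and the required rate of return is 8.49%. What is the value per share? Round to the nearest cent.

€344.26

H-model: P₀ = D₀[(1+g_L) + H(g_S−g_L)]/(r−g_L), with H = 8/2 = 4.
P₀ = 7.08 × [(1+0.0484) + 4×(0.23−0.0484)] / (0.0849−0.0484)
   = 7.08 × 1.7748 / 0.0365 = 344.2626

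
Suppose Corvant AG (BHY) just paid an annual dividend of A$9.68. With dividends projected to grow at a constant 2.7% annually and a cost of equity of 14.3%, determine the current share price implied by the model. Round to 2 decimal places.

Gordon growth model: P₀ = D₁/(r − g). D₁ = 9.68 × (1 + 0.027) = 9.9414.
P₀ = 9.9414 / (0.143 − 0.027) = 9.9414 / 0.116 = 85.7014

A$85.70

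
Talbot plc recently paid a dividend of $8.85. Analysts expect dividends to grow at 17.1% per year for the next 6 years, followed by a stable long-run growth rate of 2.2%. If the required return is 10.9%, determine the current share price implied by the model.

Two-stage DDM. Project D₁…D_6 at 0.171, terminal growth 0.022, discount at r = 0.109.
D_1 = 10.3634
D_2 = 12.1355
D_3 = 14.2107
D_4 = 16.6407
D_5 = 19.4862
D_6 = 22.8184
Terminal value at t=6: TV = D_7/(r−g) = 23.3204/(0.109−0.022) = 268.0503
P₀ = 10.3634/(1+0.109)^1 + 12.1355/(1+0.109)^2 + 14.2107/(1+0.109)^3 + 16.6407/(1+0.109)^4 + 19.4862/(1+0.109)^5 + 22.8184/(1+0.109)^6 + 268.0503/(1+0.109)^6 = 208.6020

$208.60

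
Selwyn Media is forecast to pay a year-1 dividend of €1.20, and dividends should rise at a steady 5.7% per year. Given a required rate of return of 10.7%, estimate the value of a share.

€24.00

Gordon growth model: P₀ = D₁/(r − g), with D₁ = 1.20 given directly.
P₀ = 1.2000 / (0.107 − 0.057) = 1.2000 / 0.05 = 24.0000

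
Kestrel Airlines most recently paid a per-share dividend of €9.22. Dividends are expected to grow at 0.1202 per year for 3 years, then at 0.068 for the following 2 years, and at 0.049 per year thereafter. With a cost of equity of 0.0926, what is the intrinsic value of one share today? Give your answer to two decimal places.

€276.71

Three-stage DDM. Project D₁…D_5; terminal Gordon value at t=5 with g = 0.049; discount at r = 0.0926.
D_1 = 10.3282
D_2 = 11.5697
D_3 = 12.9604
D_4 = 13.8417
D_5 = 14.7829
TV_5 = 15.5073/(0.0926−0.049) = 355.6716
P₀ = Σ Dₜ/(1+r)ᵗ + TV_5/(1+r)^5 = 276.7128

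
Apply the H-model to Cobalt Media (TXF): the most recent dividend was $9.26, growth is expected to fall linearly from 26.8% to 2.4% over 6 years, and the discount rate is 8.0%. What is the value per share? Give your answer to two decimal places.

H-model: P₀ = D₀[(1+g_L) + H(g_S−g_L)]/(r−g_L), with H = 6/2 = 3.
P₀ = 9.26 × [(1+0.024) + 3×(0.268−0.024)] / (0.08−0.024)
   = 9.26 × 1.7560 / 0.056 = 290.3671

$290.37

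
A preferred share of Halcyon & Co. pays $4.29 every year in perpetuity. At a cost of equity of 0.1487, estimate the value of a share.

Zero-growth DDM (perpetuity): P₀ = D/r = 4.29 / 0.1487 = 28.8500

$28.85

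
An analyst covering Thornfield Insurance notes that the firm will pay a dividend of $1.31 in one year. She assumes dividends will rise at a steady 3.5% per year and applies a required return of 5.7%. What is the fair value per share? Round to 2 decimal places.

Gordon growth model: P₀ = D₁/(r − g), with D₁ = 1.31 given directly.
P₀ = 1.3100 / (0.057 − 0.035) = 1.3100 / 0.022 = 59.5455

$59.55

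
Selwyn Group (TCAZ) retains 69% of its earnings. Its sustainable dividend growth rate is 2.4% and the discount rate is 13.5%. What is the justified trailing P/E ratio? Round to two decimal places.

Payout ratio b = 1 − 0.69 = 0.31.
Justified trailing P/E = b(1+g)/(r−g) = 0.31×(1+0.024)/(0.135−0.024) = 2.8598

2.86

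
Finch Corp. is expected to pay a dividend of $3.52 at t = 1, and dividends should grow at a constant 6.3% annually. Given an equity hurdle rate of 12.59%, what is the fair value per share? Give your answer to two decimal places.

Gordon growth model: P₀ = D₁/(r − g), with D₁ = 3.52 given directly.
P₀ = 3.5200 / (0.1259 − 0.063) = 3.5200 / 0.0629 = 55.9618

$55.96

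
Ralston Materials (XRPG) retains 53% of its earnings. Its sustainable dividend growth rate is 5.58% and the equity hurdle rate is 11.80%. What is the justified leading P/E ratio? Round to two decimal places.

7.56

Payout ratio b = 1 − 0.53 = 0.47.
Justified leading P/E = b/(r−g) = 0.47/(0.118−0.0558) = 7.5563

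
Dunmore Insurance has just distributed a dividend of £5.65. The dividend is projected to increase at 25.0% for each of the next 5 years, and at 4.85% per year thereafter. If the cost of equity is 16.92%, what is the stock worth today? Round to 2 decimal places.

Two-stage DDM. Project D₁…D_5 at 0.25, terminal growth 0.0485, discount at r = 0.1692.
D_1 = 7.0625
D_2 = 8.8281
D_3 = 11.0352
D_4 = 13.7939
D_5 = 17.2424
Terminal value at t=5: TV = D_6/(r−g) = 18.0787/(0.1692−0.0485) = 149.7820
P₀ = 7.0625/(1+0.1692)^1 + 8.8281/(1+0.1692)^2 + 11.0352/(1+0.1692)^3 + 13.7939/(1+0.1692)^4 + 17.2424/(1+0.1692)^5 + 149.7820/(1+0.1692)^5 = 103.2265

£103.23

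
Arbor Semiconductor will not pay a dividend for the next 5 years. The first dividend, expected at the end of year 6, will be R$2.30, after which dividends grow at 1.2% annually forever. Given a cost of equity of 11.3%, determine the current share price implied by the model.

R$13.33

Deferred-dividend DDM. At t=5 the remaining stream is a growing perpetuity with first payment D_6 = 2.30.
V_5 = D_6/(r−g) = 2.30/(0.113−0.012) = 22.7723
P₀ = V_5/(1+r)^5 = 22.7723/(1+0.113)^5 = 13.3331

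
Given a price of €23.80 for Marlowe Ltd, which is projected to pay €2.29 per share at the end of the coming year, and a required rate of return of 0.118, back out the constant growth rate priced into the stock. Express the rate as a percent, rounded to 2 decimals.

From P₀ = D₁/(r − g), the implied growth is g = r − D₁/P₀.
g = 0.118 − 2.29/23.80 = 0.118 − 0.09622 = 0.02178

2.18%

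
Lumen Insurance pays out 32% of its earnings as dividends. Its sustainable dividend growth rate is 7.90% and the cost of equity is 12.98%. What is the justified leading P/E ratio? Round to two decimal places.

Justified leading P/E = b/(r−g) = 0.32/(0.1298−0.079) = 6.2992

6.30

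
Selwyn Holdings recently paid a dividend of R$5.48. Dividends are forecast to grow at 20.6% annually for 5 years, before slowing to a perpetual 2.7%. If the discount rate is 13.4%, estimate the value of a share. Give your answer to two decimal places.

R$104.64

Two-stage DDM. Project D₁…D_5 at 0.206, terminal growth 0.027, discount at r = 0.134.
D_1 = 6.6089
D_2 = 7.9703
D_3 = 9.6122
D_4 = 11.5923
D_5 = 13.9803
Terminal value at t=5: TV = D_6/(r−g) = 14.3578/(0.134−0.027) = 134.1849
P₀ = 6.6089/(1+0.134)^1 + 7.9703/(1+0.134)^2 + 9.6122/(1+0.134)^3 + 11.5923/(1+0.134)^4 + 13.9803/(1+0.134)^5 + 134.1849/(1+0.134)^5 = 104.6372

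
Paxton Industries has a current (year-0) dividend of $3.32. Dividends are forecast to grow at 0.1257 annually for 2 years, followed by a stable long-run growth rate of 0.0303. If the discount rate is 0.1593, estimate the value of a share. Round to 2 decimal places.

Two-stage DDM. Project D₁…D_2 at 0.1257, terminal growth 0.0303, discount at r = 0.1593.
D_1 = 3.7373
D_2 = 4.2071
Terminal value at t=2: TV = D_3/(r−g) = 4.3346/(0.1593−0.0303) = 33.6014
P₀ = 3.7373/(1+0.1593)^1 + 4.2071/(1+0.1593)^2 + 33.6014/(1+0.1593)^2 = 31.3556

$31.36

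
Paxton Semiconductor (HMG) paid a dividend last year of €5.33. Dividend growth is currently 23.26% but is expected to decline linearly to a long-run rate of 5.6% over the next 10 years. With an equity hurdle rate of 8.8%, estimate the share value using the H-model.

H-model: P₀ = D₀[(1+g_L) + H(g_S−g_L)]/(r−g_L), with H = 10/2 = 5.
P₀ = 5.33 × [(1+0.056) + 5×(0.2326−0.056)] / (0.088−0.056)
   = 5.33 × 1.9390 / 0.032 = 322.9647

€322.96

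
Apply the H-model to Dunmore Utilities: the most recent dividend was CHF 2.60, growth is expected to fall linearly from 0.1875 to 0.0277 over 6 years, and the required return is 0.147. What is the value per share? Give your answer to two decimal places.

CHF 32.85

H-model: P₀ = D₀[(1+g_L) + H(g_S−g_L)]/(r−g_L), with H = 6/2 = 3.
P₀ = 2.60 × [(1+0.0277) + 3×(0.1875−0.0277)] / (0.147−0.0277)
   = 2.60 × 1.5071 / 0.1193 = 32.8454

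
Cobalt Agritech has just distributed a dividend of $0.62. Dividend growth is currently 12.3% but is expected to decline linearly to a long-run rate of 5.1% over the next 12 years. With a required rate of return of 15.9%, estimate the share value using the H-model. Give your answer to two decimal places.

$8.51

H-model: P₀ = D₀[(1+g_L) + H(g_S−g_L)]/(r−g_L), with H = 12/2 = 6.
P₀ = 0.62 × [(1+0.051) + 6×(0.123−0.051)] / (0.159−0.051)
   = 0.62 × 1.4830 / 0.108 = 8.5135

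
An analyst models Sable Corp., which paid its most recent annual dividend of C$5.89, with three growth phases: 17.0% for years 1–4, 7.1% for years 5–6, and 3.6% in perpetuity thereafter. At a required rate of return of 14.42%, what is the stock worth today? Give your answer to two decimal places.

Three-stage DDM. Project D₁…D_6; terminal Gordon value at t=6 with g = 0.036; discount at r = 0.1442.
D_1 = 6.8913
D_2 = 8.0628
D_3 = 9.4335
D_4 = 11.0372
D_5 = 11.8208
D_6 = 12.6601
TV_6 = 13.1159/(0.1442−0.036) = 121.2189
P₀ = Σ Dₜ/(1+r)ᵗ + TV_6/(1+r)^6 = 90.6083

C$90.61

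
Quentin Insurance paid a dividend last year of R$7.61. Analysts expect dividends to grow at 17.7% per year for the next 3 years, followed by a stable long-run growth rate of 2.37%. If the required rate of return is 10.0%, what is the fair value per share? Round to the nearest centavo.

R$151.26

Two-stage DDM. Project D₁…D_3 at 0.177, terminal growth 0.0237, discount at r = 0.1.
D_1 = 8.9570
D_2 = 10.5424
D_3 = 12.4084
Terminal value at t=3: TV = D_4/(r−g) = 12.7024/(0.1−0.0237) = 166.4801
P₀ = 8.9570/(1+0.1)^1 + 10.5424/(1+0.1)^2 + 12.4084/(1+0.1)^3 + 166.4801/(1+0.1)^3 = 151.2569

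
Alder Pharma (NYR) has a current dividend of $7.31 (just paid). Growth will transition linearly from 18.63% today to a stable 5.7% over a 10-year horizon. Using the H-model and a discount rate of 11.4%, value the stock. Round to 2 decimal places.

$218.47

H-model: P₀ = D₀[(1+g_L) + H(g_S−g_L)]/(r−g_L), with H = 10/2 = 5.
P₀ = 7.31 × [(1+0.057) + 5×(0.1863−0.057)] / (0.114−0.057)
   = 7.31 × 1.7035 / 0.057 = 218.4664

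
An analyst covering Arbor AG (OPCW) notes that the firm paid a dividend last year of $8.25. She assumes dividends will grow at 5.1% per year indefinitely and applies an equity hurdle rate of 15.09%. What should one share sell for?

$86.79

Gordon growth model: P₀ = D₁/(r − g). D₁ = 8.25 × (1 + 0.051) = 8.6707.
P₀ = 8.6707 / (0.1509 − 0.051) = 8.6707 / 0.0999 = 86.7943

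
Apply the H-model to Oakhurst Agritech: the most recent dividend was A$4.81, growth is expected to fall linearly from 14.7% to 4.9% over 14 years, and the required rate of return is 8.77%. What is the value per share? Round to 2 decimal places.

H-model: P₀ = D₀[(1+g_L) + H(g_S−g_L)]/(r−g_L), with H = 14/2 = 7.
P₀ = 4.81 × [(1+0.049) + 7×(0.147−0.049)] / (0.0877−0.049)
   = 4.81 × 1.7350 / 0.0387 = 215.6421

A$215.64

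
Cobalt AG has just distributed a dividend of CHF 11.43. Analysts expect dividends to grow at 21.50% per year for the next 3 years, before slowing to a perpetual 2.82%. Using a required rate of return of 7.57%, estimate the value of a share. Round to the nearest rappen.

Two-stage DDM. Project D₁…D_3 at 0.215, terminal growth 0.0282, discount at r = 0.0757.
D_1 = 13.8875
D_2 = 16.8733
D_3 = 20.5010
Terminal value at t=3: TV = D_4/(r−g) = 21.0791/(0.0757−0.0282) = 443.7711
P₀ = 13.8875/(1+0.0757)^1 + 16.8733/(1+0.0757)^2 + 20.5010/(1+0.0757)^3 + 443.7711/(1+0.0757)^3 = 400.4838

CHF 400.48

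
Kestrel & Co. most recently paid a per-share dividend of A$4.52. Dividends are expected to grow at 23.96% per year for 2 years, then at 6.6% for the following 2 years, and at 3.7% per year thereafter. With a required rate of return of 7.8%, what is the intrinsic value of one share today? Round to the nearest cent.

A$170.75

Three-stage DDM. Project D₁…D_4; terminal Gordon value at t=4 with g = 0.037; discount at r = 0.078.
D_1 = 5.6030
D_2 = 6.9455
D_3 = 7.4039
D_4 = 7.8925
TV_4 = 8.1845/(0.078−0.037) = 199.6231
P₀ = Σ Dₜ/(1+r)ᵗ + TV_4/(1+r)^4 = 170.7498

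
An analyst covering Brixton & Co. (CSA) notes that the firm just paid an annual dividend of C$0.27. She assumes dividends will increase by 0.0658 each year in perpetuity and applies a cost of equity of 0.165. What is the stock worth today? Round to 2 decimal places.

Gordon growth model: P₀ = D₁/(r − g). D₁ = 0.27 × (1 + 0.0658) = 0.2878.
P₀ = 0.2878 / (0.165 − 0.0658) = 0.2878 / 0.0992 = 2.9009

C$2.90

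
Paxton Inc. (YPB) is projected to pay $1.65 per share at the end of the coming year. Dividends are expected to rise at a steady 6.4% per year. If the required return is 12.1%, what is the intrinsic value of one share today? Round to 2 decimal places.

$28.95

Gordon growth model: P₀ = D₁/(r − g), with D₁ = 1.65 given directly.
P₀ = 1.6500 / (0.121 − 0.064) = 1.6500 / 0.057 = 28.9474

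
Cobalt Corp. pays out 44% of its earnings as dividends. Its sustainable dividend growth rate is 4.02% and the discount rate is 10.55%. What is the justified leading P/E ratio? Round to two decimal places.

Justified leading P/E = b/(r−g) = 0.44/(0.1055−0.0402) = 6.7381

6.74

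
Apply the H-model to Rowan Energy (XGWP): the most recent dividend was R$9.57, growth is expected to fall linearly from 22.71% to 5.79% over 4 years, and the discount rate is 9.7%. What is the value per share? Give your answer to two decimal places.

H-model: P₀ = D₀[(1+g_L) + H(g_S−g_L)]/(r−g_L), with H = 4/2 = 2.
P₀ = 9.57 × [(1+0.0579) + 2×(0.2271−0.0579)] / (0.097−0.0579)
   = 9.57 × 1.3963 / 0.0391 = 341.7542

R$341.75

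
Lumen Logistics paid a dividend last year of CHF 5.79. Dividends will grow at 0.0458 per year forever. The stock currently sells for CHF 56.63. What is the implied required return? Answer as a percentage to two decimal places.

15.27%

Rearranging the constant-growth DDM: r = D₁/P₀ + g.
D₁ = 5.79 × (1 + 0.0458) = 6.0552.
r = 6.0552 / 56.63 + 0.0458 = 0.10693 + 0.0458 = 0.15273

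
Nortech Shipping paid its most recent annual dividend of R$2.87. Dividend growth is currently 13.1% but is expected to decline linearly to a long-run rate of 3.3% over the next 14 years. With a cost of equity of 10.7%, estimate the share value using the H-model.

R$66.67

H-model: P₀ = D₀[(1+g_L) + H(g_S−g_L)]/(r−g_L), with H = 14/2 = 7.
P₀ = 2.87 × [(1+0.033) + 7×(0.131−0.033)] / (0.107−0.033)
   = 2.87 × 1.7190 / 0.074 = 66.6693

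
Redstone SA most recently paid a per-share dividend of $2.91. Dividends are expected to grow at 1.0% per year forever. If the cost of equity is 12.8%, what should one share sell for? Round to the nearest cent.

Gordon growth model: P₀ = D₁/(r − g). D₁ = 2.91 × (1 + 0.01) = 2.9391.
P₀ = 2.9391 / (0.128 − 0.01) = 2.9391 / 0.118 = 24.9076

$24.91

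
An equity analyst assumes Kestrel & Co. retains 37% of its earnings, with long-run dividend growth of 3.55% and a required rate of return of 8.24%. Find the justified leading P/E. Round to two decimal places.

Payout ratio b = 1 − 0.37 = 0.63.
Justified leading P/E = b/(r−g) = 0.63/(0.0824−0.0355) = 13.4328

13.43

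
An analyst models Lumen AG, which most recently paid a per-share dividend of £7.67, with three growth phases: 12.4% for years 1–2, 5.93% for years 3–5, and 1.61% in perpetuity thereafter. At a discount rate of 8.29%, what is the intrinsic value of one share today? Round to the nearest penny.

Three-stage DDM. Project D₁…D_5; terminal Gordon value at t=5 with g = 0.0161; discount at r = 0.0829.
D_1 = 8.6211
D_2 = 9.6901
D_3 = 10.2647
D_4 = 10.8734
D_5 = 11.5182
TV_5 = 11.7037/(0.0829−0.0161) = 175.2044
P₀ = Σ Dₜ/(1+r)ᵗ + TV_5/(1+r)^5 = 157.6023

£157.60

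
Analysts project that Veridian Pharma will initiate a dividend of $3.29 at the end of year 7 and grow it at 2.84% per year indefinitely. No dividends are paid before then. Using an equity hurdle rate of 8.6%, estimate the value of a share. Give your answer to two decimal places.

$34.82

Deferred-dividend DDM. At t=6 the remaining stream is a growing perpetuity with first payment D_7 = 3.29.
V_6 = D_7/(r−g) = 3.29/(0.086−0.0284) = 57.1181
P₀ = V_6/(1+r)^6 = 57.1181/(1+0.086)^6 = 34.8172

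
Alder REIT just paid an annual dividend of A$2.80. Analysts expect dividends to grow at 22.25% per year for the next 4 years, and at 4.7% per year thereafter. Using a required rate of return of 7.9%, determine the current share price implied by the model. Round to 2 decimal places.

Two-stage DDM. Project D₁…D_4 at 0.2225, terminal growth 0.047, discount at r = 0.079.
D_1 = 3.4230
D_2 = 4.1846
D_3 = 5.1157
D_4 = 6.2539
Terminal value at t=4: TV = D_5/(r−g) = 6.5479/(0.079−0.047) = 204.6210
P₀ = 3.4230/(1+0.079)^1 + 4.1846/(1+0.079)^2 + 5.1157/(1+0.079)^3 + 6.2539/(1+0.079)^4 + 204.6210/(1+0.079)^4 = 166.4138

A$166.41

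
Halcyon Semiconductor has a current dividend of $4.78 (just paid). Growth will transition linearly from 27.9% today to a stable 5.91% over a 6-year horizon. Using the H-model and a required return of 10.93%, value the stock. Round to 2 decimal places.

H-model: P₀ = D₀[(1+g_L) + H(g_S−g_L)]/(r−g_L), with H = 6/2 = 3.
P₀ = 4.78 × [(1+0.0591) + 3×(0.279−0.0591)] / (0.1093−0.0591)
   = 4.78 × 1.7188 / 0.0502 = 163.6626

$163.66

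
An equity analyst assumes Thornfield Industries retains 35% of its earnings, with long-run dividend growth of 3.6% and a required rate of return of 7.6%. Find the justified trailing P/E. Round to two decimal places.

Payout ratio b = 1 − 0.35 = 0.65.
Justified trailing P/E = b(1+g)/(r−g) = 0.65×(1+0.036)/(0.076−0.036) = 16.8350

16.84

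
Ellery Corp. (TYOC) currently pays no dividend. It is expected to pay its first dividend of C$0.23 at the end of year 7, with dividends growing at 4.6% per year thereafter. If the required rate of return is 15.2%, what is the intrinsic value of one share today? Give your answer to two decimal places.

Deferred-dividend DDM. At t=6 the remaining stream is a growing perpetuity with first payment D_7 = 0.23.
V_6 = D_7/(r−g) = 0.23/(0.152−0.046) = 2.1698
P₀ = V_6/(1+r)^6 = 2.1698/(1+0.152)^6 = 0.9283

C$0.93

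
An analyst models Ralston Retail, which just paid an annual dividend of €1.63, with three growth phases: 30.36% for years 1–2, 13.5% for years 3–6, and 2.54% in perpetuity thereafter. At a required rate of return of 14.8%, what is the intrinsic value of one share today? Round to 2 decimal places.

Three-stage DDM. Project D₁…D_6; terminal Gordon value at t=6 with g = 0.0254; discount at r = 0.148.
D_1 = 2.1249
D_2 = 2.7700
D_3 = 3.1439
D_4 = 3.5684
D_5 = 4.0501
D_6 = 4.5968
TV_6 = 4.7136/(0.148−0.0254) = 38.4470
P₀ = Σ Dₜ/(1+r)ᵗ + TV_6/(1+r)^6 = 28.9208

€28.92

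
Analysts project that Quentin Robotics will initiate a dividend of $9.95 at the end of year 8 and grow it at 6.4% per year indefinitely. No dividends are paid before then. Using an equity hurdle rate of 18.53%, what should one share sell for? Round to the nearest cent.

$24.96

Deferred-dividend DDM. At t=7 the remaining stream is a growing perpetuity with first payment D_8 = 9.95.
V_7 = D_8/(r−g) = 9.95/(0.1853−0.064) = 82.0280
P₀ = V_7/(1+r)^7 = 82.0280/(1+0.1853)^7 = 24.9554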